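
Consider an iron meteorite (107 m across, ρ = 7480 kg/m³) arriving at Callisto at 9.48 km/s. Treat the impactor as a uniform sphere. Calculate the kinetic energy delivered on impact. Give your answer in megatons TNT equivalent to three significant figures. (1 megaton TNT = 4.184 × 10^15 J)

E ≈ 51.5 Mt TNT

v = 9480 m/s.
Mass m = (π/6) ρ d³ = (π/6) × 7480 × (107)³ = 4.798 × 10^9 kg
E = ½ m v² = 0.5 × 4.798 × 10^9 × (9480)² = 2.156 × 10^17 J
   = 2.156 × 10^17 / 4.184×10^15 = 51.53 Mt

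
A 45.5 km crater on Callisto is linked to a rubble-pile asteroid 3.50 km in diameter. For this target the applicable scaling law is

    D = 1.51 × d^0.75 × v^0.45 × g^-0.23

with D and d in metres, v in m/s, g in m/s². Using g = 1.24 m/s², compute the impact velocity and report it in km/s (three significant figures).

Rearranging for v: v = [D / (1.51 · 3500^0.75 · 1.24^-0.23)]^(1/0.45).
D = 45500 m.
3500^0.75 = 455.0
1.24^-0.23 = 0.9517
Denominator = 1.51 × 455.0 × 0.9517 = 653.9
D / 653.9 = 45500 / 653.9 = 69.58
v = 69.58^(1/0.45) = 69.58^2.2222 = 12427 m/s

v ≈ 12.4 km/s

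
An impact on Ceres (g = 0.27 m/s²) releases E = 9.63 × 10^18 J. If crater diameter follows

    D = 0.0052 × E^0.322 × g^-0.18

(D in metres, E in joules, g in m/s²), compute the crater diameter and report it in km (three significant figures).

E^0.322 = (9.63 × 10^18)^0.322 = 1.296 × 10^6
g^-0.18 = 0.27^-0.18 = 1.266
D = 0.0052 × 1.296 × 10^6 × 1.266 = 8532 m
   = 8.532 km

D ≈ 8.53 km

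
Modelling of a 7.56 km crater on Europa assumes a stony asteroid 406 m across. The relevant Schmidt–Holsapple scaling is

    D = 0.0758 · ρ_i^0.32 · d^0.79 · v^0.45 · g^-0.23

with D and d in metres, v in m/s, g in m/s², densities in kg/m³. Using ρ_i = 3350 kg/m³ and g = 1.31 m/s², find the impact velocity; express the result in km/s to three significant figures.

Rearranging for v: v = [D / (0.0758 · 3350^0.32 · 406^0.79 · 1.31^-0.23)]^(1/0.45).
D = 7560 m.
3350^0.32 = 13.43
406^0.79 = 115.0
1.31^-0.23 = 0.9398
Denominator = 0.0758 × 13.43 × 115.0 × 0.9398 = 110.0
D / 110.0 = 7560 / 110.0 = 68.73
v = 68.73^(1/0.45) = 68.73^2.2222 = 12092 m/s

v ≈ 12.1 km/s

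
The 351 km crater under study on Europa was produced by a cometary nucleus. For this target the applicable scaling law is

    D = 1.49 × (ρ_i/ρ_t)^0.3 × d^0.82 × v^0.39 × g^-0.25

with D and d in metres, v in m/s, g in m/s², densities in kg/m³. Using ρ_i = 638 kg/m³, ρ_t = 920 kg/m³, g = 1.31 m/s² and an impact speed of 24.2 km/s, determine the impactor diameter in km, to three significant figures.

d ≈ 36.3 km

Rearranging for d: d = [D / (1.49 · (638/920)^0.3 · 24200^0.39 · 1.31^-0.25)]^(1/0.82).
D = 351000 m.
(638/920)^0.3 = 0.8960
24200^0.39 = 51.25
1.31^-0.25 = 0.9347
Denominator = 1.49 × 0.8960 × 51.25 × 0.9347 = 63.95
D / 63.95 = 351000 / 63.95 = 5489
d = 5489^(1/0.82) = 5489^1.2195 = 36334 m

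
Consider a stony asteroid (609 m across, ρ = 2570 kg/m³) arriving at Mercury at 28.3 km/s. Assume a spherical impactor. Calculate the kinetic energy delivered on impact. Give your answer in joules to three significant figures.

E ≈ 1.22 × 10^20 J

v = 28300 m/s.
Mass m = (π/6) ρ d³ = (π/6) × 2570 × (609)³ = 3.039 × 10^11 kg
E = ½ m v² = 0.5 × 3.039 × 10^11 × (28300)² = 1.217 × 10^20 J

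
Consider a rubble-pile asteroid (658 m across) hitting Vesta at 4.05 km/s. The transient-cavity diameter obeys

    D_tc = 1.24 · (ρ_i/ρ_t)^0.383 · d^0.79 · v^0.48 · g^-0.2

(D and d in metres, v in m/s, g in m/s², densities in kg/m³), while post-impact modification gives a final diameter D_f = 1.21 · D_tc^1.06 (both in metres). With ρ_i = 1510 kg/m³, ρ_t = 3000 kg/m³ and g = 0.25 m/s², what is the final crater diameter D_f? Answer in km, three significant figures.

v = 4050 m/s.
(ρ_i/ρ_t)^0.383 = (1510/3000)^0.383 = 0.7688
d^0.79 = 658^0.79 = 168.4
v^0.48 = 4050^0.48 = 53.90
g^-0.2 = 0.25^-0.2 = 1.320
D_tc = 1.24 × 0.7688 × 168.4 × 53.90 × 1.320 = 11420 m
D_f = 1.21 × (11420)^1.06 = 24205 m
     = 24.21 km

D_f ≈ 24.2 km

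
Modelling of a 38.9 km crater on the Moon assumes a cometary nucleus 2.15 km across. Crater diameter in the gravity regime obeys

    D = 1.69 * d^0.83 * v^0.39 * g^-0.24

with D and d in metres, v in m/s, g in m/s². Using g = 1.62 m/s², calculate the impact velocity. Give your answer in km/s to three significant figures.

Rearranging for v: v = [D / (1.69 · 2150^0.83 · 1.62^-0.24)]^(1/0.39).
D = 38900 m.
2150^0.83 = 583.3
1.62^-0.24 = 0.8907
Denominator = 1.69 × 583.3 × 0.8907 = 878.0
D / 878.0 = 38900 / 878.0 = 44.31
v = 44.31^(1/0.39) = 44.31^2.5641 = 16665 m/s

v ≈ 16.7 km/s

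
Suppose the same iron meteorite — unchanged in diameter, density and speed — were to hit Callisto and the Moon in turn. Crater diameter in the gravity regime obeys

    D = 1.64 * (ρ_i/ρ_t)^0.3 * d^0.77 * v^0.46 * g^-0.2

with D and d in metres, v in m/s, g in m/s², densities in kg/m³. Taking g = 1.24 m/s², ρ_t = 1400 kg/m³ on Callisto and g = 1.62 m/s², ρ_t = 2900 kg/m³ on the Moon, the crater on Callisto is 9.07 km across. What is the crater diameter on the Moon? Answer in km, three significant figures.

D ≈ 6.91 km

The impactor-only factors (d, v, ρ_i) cancel in the ratio, leaving D_Moon/D_Callisto = (g_Moon/g_Callisto)^-0.2 · (ρ_t,Callisto/ρ_t,Moon)^0.3.
(1.62/1.24)^-0.2 = 1.306^-0.2 = 0.9480
(1400/2900)^0.3 = 0.4828^0.3 = 0.8038
Ratio = 0.9480 × 0.8038 = 0.7620
D_Moon = 0.7620 × 9.07 km = 6.91 km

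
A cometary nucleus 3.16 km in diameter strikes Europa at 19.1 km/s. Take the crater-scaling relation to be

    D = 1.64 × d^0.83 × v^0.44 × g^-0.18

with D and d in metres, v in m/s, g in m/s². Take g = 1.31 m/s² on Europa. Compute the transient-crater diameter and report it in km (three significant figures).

D ≈ 96.0 km

In SI units: d = 3160 m, v = 19100 m/s.
d^0.83 = 3160^0.83 = 803.0
v^0.44 = 19100^0.44 = 76.50
g^-0.18 = 1.31^-0.18 = 0.9526
D = 1.64 × 803.0 × 76.50 × 0.9526 = 95969 m
   = 95.97 km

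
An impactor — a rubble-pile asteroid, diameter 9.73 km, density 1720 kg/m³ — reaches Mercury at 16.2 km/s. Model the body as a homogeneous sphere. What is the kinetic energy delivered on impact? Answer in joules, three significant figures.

E ≈ 1.09 × 10^23 J

d = 9730 m; v = 16200 m/s.
Mass m = (π/6) ρ d³ = (π/6) × 1720 × (9730)³ = 8.296 × 10^14 kg
E = ½ m v² = 0.5 × 8.296 × 10^14 × (16200)² = 1.089 × 10^23 J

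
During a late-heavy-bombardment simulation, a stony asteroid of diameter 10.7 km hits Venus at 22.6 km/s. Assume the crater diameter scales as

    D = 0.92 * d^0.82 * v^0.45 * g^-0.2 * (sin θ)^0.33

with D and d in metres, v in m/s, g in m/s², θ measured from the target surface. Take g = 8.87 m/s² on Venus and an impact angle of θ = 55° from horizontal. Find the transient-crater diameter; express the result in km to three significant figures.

In SI units: d = 10700 m, v = 22600 m/s.
d^0.82 = 10700^0.82 = 2014
v^0.45 = 22600^0.45 = 91.06
g^-0.2 = 8.87^-0.2 = 0.6463
(sin 55°)^0.33 = 0.8192^0.33 = 0.9363
D = 0.92 × 2014 × 91.06 × 0.6463 × 0.9363 = 1.021 × 10^5 m
   = 102.1 km

D ≈ 102 km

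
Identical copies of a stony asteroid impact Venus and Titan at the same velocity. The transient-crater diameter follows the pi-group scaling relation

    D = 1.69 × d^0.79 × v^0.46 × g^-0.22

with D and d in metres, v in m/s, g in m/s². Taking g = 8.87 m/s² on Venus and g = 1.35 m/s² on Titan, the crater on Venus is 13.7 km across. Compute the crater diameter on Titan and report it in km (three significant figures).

All impactor-dependent factors cancel in the ratio, leaving D_Titan/D_Venus = (g_Titan/g_Venus)^-0.22.
(1.35/8.87)^-0.22 = 0.1522^-0.22 = 1.513
D_Titan = 1.513 × 13.7 km = 20.7 km

D ≈ 20.7 km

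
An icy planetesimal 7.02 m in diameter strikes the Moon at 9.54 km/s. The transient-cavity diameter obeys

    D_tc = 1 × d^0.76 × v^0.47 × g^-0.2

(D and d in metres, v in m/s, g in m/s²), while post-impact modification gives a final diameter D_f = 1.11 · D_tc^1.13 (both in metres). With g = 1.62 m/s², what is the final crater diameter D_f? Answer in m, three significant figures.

D_f ≈ 689 m

v = 9540 m/s.
d^0.76 = 7.02^0.76 = 4.398
v^0.47 = 9540^0.47 = 74.20
g^-0.2 = 1.62^-0.2 = 0.9080
D_tc = 1 × 4.398 × 74.20 × 0.9080 = 296.3 m
D_f = 1.11 × (296.3)^1.13 = 689.3 m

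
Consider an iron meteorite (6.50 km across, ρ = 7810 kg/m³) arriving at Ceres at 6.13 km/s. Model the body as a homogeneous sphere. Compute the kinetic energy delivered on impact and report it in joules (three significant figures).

E ≈ 2.11 × 10^22 J

d = 6500 m; v = 6130 m/s.
Mass m = (π/6) ρ d³ = (π/6) × 7810 × (6500)³ = 1.123 × 10^15 kg
E = ½ m v² = 0.5 × 1.123 × 10^15 × (6130)² = 2.110 × 10^22 J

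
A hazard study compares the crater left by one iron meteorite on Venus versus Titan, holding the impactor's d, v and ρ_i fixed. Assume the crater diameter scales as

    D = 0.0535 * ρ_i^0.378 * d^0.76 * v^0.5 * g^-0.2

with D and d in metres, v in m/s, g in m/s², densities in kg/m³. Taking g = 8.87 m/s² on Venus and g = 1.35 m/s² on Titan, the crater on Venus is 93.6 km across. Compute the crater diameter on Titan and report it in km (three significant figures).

All impactor-dependent factors cancel in the ratio, leaving D_Titan/D_Venus = (g_Titan/g_Venus)^-0.2.
(1.35/8.87)^-0.2 = 0.1522^-0.2 = 1.457
D_Titan = 1.457 × 93.6 km = 136 km

D ≈ 136 km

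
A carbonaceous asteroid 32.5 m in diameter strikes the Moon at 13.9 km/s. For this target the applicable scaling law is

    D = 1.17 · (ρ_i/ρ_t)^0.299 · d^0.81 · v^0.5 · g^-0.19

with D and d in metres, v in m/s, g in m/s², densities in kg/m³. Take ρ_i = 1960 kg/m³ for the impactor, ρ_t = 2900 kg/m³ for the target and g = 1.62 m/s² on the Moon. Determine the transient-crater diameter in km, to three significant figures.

D ≈ 1.88 km

In SI units: v = 13900 m/s.
(ρ_i/ρ_t)^0.299 = (1960/2900)^0.299 = 0.8895
d^0.81 = 32.5^0.81 = 16.77
v^0.5 = 13900^0.5 = 117.9
g^-0.19 = 1.62^-0.19 = 0.9124
D = 1.17 × 0.8895 × 16.77 × 117.9 × 0.9124 = 1877 m
   = 1.877 km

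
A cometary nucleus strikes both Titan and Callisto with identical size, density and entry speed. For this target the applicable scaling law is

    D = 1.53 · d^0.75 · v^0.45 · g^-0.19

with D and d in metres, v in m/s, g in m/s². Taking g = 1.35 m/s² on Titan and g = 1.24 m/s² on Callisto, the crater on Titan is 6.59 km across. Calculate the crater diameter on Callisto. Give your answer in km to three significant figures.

D ≈ 6.70 km

All impactor-dependent factors cancel in the ratio, leaving D_Callisto/D_Titan = (g_Callisto/g_Titan)^-0.19.
(1.24/1.35)^-0.19 = 0.9185^-0.19 = 1.016
D_Callisto = 1.016 × 6.59 km = 6.70 km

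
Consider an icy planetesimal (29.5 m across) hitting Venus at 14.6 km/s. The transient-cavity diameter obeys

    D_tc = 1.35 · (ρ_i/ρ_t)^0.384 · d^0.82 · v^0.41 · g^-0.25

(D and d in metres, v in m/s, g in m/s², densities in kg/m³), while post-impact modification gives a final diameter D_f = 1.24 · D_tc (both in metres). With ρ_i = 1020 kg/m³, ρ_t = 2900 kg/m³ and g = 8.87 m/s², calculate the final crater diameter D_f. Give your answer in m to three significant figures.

D_f ≈ 531 m

v = 14600 m/s.
(ρ_i/ρ_t)^0.384 = (1020/2900)^0.384 = 0.6695
d^0.82 = 29.5^0.82 = 16.04
v^0.41 = 14600^0.41 = 50.98
g^-0.25 = 8.87^-0.25 = 0.5795
D_tc = 1.35 × 0.6695 × 16.04 × 50.98 × 0.5795 = 428.3 m
D_f = 1.24 × 428.3 = 531.1 m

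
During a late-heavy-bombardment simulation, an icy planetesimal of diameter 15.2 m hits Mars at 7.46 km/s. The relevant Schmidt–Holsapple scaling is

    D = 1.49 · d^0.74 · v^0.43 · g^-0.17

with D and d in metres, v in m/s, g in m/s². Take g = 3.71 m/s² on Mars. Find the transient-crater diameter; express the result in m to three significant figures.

In SI units: v = 7460 m/s.
d^0.74 = 15.2^0.74 = 7.491
v^0.43 = 7460^0.43 = 46.27
g^-0.17 = 3.71^-0.17 = 0.8002
D = 1.49 × 7.491 × 46.27 × 0.8002 = 413.3 m

D ≈ 413 m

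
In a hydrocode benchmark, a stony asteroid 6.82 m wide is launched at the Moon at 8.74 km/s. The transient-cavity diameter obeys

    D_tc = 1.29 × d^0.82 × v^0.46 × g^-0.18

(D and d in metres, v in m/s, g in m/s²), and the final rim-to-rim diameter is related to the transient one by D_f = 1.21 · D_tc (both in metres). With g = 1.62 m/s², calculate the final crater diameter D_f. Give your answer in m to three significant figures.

v = 8740 m/s.
d^0.82 = 6.82^0.82 = 4.827
v^0.46 = 8740^0.46 = 65.03
g^-0.18 = 1.62^-0.18 = 0.9168
D_tc = 1.29 × 4.827 × 65.03 × 0.9168 = 371.2 m
D_f = 1.21 × 371.2 = 449.2 m

D_f ≈ 449 m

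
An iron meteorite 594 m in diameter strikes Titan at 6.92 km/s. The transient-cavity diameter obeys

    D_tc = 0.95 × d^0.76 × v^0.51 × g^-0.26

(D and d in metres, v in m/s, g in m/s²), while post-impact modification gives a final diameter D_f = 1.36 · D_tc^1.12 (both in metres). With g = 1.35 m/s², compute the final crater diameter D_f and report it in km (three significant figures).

v = 6920 m/s.
d^0.76 = 594^0.76 = 128.3
v^0.51 = 6920^0.51 = 90.88
g^-0.26 = 1.35^-0.26 = 0.9249
D_tc = 0.95 × 128.3 × 90.88 × 0.9249 = 10250 m
D_f = 1.36 × (10250)^1.12 = 42223 m
     = 42.22 km

D_f ≈ 42.2 km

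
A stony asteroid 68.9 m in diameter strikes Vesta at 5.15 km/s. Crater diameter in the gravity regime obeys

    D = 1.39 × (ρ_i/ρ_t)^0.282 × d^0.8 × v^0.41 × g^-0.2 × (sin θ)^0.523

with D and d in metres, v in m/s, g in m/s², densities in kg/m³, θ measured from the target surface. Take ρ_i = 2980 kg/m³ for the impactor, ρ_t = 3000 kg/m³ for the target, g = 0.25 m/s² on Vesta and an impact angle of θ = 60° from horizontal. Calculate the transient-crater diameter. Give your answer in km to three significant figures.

In SI units: v = 5150 m/s.
(ρ_i/ρ_t)^0.282 = (2980/3000)^0.282 = 0.9981
d^0.8 = 68.9^0.8 = 29.55
v^0.41 = 5150^0.41 = 33.25
g^-0.2 = 0.25^-0.2 = 1.320
(sin 60°)^0.523 = 0.8660^0.523 = 0.9275
D = 1.39 × 0.9981 × 29.55 × 33.25 × 1.320 × 0.9275 = 1669 m
   = 1.669 km

D ≈ 1.67 km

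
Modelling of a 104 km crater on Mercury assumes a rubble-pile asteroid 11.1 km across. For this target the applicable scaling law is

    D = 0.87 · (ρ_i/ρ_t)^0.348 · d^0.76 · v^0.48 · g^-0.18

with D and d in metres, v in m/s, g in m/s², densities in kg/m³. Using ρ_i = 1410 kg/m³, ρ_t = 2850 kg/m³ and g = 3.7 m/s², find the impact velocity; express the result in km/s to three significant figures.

Rearranging for v: v = [D / (0.87 · (1410/2850)^0.348 · 11100^0.76 · 3.7^-0.18)]^(1/0.48).
D = 104000 m.
(1410/2850)^0.348 = 0.7828
11100^0.76 = 1187
3.7^-0.18 = 0.7902
Denominator = 0.87 × 0.7828 × 1187 × 0.7902 = 638.8
D / 638.8 = 104000 / 638.8 = 162.8
v = 162.8^(1/0.48) = 162.8^2.0833 = 40508 m/s

v ≈ 40.5 km/s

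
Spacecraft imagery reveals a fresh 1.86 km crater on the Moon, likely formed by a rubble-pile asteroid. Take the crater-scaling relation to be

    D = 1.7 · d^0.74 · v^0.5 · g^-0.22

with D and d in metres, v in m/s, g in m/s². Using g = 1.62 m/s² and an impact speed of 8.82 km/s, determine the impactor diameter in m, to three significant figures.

Rearranging for d: d = [D / (1.7 · 8820^0.5 · 1.62^-0.22)]^(1/0.74).
D = 1860 m.
8820^0.5 = 93.91
1.62^-0.22 = 0.8993
Denominator = 1.7 × 93.91 × 0.8993 = 143.6
D / 143.6 = 1860 / 143.6 = 12.95
d = 12.95^(1/0.74) = 12.95^1.3514 = 31.85 m

d ≈ 31.9 m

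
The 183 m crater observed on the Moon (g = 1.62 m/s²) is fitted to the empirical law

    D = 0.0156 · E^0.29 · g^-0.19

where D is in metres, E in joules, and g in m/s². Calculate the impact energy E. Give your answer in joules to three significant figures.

E ≈ 1.48 × 10^14 J

Rearranging: E = [D / (0.0156 · g^-0.19)]^(1/0.29).
g^-0.19 = 1.62^-0.19 = 0.9124
D / (0.0156 × 0.9124) = 183 / (0.01423) = 1.286 × 10^4
E = (1.286 × 10^4)^3.4483 = 1.479 × 10^14 J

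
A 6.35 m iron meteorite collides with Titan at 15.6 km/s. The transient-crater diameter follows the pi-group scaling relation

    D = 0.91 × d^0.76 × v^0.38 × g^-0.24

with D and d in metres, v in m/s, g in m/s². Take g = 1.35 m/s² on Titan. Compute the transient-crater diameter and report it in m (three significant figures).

In SI units: v = 15600 m/s.
d^0.76 = 6.35^0.76 = 4.075
v^0.38 = 15600^0.38 = 39.21
g^-0.24 = 1.35^-0.24 = 0.9305
D = 0.91 × 4.075 × 39.21 × 0.9305 = 135.3 m

D ≈ 135 m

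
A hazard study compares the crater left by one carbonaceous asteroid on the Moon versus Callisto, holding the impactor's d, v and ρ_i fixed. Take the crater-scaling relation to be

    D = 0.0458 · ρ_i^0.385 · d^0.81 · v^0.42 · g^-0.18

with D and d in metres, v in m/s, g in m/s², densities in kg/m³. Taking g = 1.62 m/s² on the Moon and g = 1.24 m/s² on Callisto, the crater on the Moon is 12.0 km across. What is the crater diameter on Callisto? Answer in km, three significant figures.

D ≈ 12.6 km

All impactor-dependent factors cancel in the ratio, leaving D_Callisto/D_Moon = (g_Callisto/g_Moon)^-0.18.
(1.24/1.62)^-0.18 = 0.7654^-0.18 = 1.049
D_Callisto = 1.049 × 12.0 km = 12.6 km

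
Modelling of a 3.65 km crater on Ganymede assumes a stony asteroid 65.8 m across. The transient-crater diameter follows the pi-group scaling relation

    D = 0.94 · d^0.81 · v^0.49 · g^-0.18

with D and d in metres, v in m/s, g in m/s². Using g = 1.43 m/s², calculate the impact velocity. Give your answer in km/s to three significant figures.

Rearranging for v: v = [D / (0.94 · 65.8^0.81 · 1.43^-0.18)]^(1/0.49).
D = 3650 m.
65.8^0.81 = 29.70
1.43^-0.18 = 0.9376
Denominator = 0.94 × 29.70 × 0.9376 = 26.18
D / 26.18 = 3650 / 26.18 = 139.4
v = 139.4^(1/0.49) = 139.4^2.0408 = 23769 m/s

v ≈ 23.8 km/s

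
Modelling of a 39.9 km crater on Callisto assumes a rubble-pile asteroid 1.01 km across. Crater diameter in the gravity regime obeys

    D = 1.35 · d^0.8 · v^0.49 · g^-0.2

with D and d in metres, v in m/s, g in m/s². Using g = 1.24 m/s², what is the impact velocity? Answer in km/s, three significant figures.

Rearranging for v: v = [D / (1.35 · 1010^0.8 · 1.24^-0.2)]^(1/0.49).
D = 39900 m.
1010^0.8 = 253.2
1.24^-0.2 = 0.9579
Denominator = 1.35 × 253.2 × 0.9579 = 327.4
D / 327.4 = 39900 / 327.4 = 121.9
v = 121.9^(1/0.49) = 121.9^2.0408 = 18077 m/s

v ≈ 18.1 km/s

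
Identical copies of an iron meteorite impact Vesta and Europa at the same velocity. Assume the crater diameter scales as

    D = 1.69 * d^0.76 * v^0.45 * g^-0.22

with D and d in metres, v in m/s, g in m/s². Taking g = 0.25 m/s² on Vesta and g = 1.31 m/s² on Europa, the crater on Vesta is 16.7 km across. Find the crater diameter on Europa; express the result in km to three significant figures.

D ≈ 11.6 km

All impactor-dependent factors cancel in the ratio, leaving D_Europa/D_Vesta = (g_Europa/g_Vesta)^-0.22.
(1.31/0.25)^-0.22 = 5.240^-0.22 = 0.6946
D_Europa = 0.6946 × 16.7 km = 11.6 km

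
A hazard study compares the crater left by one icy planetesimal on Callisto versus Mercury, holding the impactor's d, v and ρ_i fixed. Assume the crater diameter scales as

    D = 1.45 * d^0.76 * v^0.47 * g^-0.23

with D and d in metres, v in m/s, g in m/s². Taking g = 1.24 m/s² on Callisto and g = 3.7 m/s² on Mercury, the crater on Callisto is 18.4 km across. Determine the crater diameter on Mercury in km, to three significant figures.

D ≈ 14.3 km

All impactor-dependent factors cancel in the ratio, leaving D_Mercury/D_Callisto = (g_Mercury/g_Callisto)^-0.23.
(3.7/1.24)^-0.23 = 2.984^-0.23 = 0.7777
D_Mercury = 0.7777 × 18.4 km = 14.3 km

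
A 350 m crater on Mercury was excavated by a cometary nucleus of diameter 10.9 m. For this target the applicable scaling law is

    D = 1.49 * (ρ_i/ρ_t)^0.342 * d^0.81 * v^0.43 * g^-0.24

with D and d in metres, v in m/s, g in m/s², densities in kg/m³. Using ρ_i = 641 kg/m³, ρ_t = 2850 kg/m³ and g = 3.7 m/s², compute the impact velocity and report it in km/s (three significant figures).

Rearranging for v: v = [D / (1.49 · (641/2850)^0.342 · 10.9^0.81 · 3.7^-0.24)]^(1/0.43).
(641/2850)^0.342 = 0.6003
10.9^0.81 = 6.923
3.7^-0.24 = 0.7305
Denominator = 1.49 × 0.6003 × 6.923 × 0.7305 = 4.523
D / 4.523 = 350 / 4.523 = 77.38
v = 77.38^(1/0.43) = 77.38^2.3256 = 24671 m/s

v ≈ 24.7 km/s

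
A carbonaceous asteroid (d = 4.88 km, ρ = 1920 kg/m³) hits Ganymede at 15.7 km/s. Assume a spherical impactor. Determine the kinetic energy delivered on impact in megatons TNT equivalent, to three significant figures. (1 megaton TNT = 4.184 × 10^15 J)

d = 4880 m; v = 15700 m/s.
Mass m = (π/6) ρ d³ = (π/6) × 1920 × (4880)³ = 1.168 × 10^14 kg
E = ½ m v² = 0.5 × 1.168 × 10^14 × (15700)² = 1.440 × 10^22 J
   = 1.440 × 10^22 / 4.184×10^15 = 3.442 × 10^6 Mt

E ≈ 3.44 × 10^6 Mt TNT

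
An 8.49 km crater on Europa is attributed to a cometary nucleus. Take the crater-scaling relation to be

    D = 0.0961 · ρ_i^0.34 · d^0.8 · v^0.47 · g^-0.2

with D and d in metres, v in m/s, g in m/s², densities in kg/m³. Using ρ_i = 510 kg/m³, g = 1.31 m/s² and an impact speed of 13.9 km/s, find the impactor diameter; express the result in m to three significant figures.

Rearranging for d: d = [D / (0.0961 · 510^0.34 · 13900^0.47 · 1.31^-0.2)]^(1/0.8).
D = 8490 m.
510^0.34 = 8.329
13900^0.47 = 88.56
1.31^-0.2 = 0.9474
Denominator = 0.0961 × 8.329 × 88.56 × 0.9474 = 67.16
D / 67.16 = 8490 / 67.16 = 126.4
d = 126.4^(1/0.8) = 126.4^1.25 = 423.8 m

d ≈ 424 m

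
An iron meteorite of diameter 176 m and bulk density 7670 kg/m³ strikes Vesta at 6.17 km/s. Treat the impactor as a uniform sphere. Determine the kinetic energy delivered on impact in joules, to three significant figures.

v = 6170 m/s.
Mass m = (π/6) ρ d³ = (π/6) × 7670 × (176)³ = 2.189 × 10^10 kg
E = ½ m v² = 0.5 × 2.189 × 10^10 × (6170)² = 4.167 × 10^17 J

E ≈ 4.17 × 10^17 J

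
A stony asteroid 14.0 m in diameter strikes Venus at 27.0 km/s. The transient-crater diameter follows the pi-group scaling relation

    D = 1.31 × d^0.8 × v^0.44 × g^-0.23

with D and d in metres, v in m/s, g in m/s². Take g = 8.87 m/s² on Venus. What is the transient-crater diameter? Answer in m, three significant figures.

D ≈ 583 m

In SI units: v = 27000 m/s.
d^0.8 = 14^0.8 = 8.259
v^0.44 = 27000^0.44 = 89.08
g^-0.23 = 8.87^-0.23 = 0.6053
D = 1.31 × 8.259 × 89.08 × 0.6053 = 583.4 m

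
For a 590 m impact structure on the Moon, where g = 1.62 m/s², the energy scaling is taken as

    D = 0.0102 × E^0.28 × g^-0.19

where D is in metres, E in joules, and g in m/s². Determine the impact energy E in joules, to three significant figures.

Rearranging: E = [D / (0.0102 · g^-0.19)]^(1/0.28).
g^-0.19 = 1.62^-0.19 = 0.9124
D / (0.0102 × 0.9124) = 590 / (9.306 × 10^-3) = 6.340 × 10^4
E = (6.340 × 10^4)^3.5714 = 1.413 × 10^17 J

E ≈ 1.41 × 10^17 J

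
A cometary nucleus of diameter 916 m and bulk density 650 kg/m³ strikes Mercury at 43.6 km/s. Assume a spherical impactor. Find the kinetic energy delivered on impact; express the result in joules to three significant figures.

v = 43600 m/s.
Mass m = (π/6) ρ d³ = (π/6) × 650 × (916)³ = 2.616 × 10^11 kg
E = ½ m v² = 0.5 × 2.616 × 10^11 × (43600)² = 2.486 × 10^20 J

E ≈ 2.49 × 10^20 J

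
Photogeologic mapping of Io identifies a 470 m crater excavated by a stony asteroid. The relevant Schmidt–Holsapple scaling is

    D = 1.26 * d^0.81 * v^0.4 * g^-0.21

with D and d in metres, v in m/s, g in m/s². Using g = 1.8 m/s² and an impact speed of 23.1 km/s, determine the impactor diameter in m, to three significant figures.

d ≈ 12.2 m

Rearranging for d: d = [D / (1.26 · 23100^0.4 · 1.8^-0.21)]^(1/0.81).
23100^0.4 = 55.65
1.8^-0.21 = 0.8839
Denominator = 1.26 × 55.65 × 0.8839 = 61.98
D / 61.98 = 470 / 61.98 = 7.583
d = 7.583^(1/0.81) = 7.583^1.2346 = 12.20 m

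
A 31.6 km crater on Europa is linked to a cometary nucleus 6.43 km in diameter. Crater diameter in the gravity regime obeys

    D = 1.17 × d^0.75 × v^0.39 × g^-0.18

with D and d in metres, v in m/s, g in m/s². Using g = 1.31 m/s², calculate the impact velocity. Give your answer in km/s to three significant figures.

v ≈ 12.4 km/s

Rearranging for v: v = [D / (1.17 · 6430^0.75 · 1.31^-0.18)]^(1/0.39).
D = 31600 m.
6430^0.75 = 718.1
1.31^-0.18 = 0.9526
Denominator = 1.17 × 718.1 × 0.9526 = 800.4
D / 800.4 = 31600 / 800.4 = 39.48
v = 39.48^(1/0.39) = 39.48^2.5641 = 12396 m/s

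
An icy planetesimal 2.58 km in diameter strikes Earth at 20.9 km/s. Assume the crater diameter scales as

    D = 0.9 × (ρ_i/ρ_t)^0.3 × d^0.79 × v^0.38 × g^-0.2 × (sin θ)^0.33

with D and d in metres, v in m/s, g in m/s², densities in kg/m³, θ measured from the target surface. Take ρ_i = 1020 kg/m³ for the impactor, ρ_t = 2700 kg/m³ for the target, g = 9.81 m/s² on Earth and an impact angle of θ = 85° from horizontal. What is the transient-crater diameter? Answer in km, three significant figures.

In SI units: d = 2580 m, v = 20900 m/s.
(ρ_i/ρ_t)^0.3 = (1020/2700)^0.3 = 0.7467
d^0.79 = 2580^0.79 = 495.7
v^0.38 = 20900^0.38 = 43.82
g^-0.2 = 9.81^-0.2 = 0.6334
(sin 85°)^0.33 = 0.9962^0.33 = 0.9987
D = 0.9 × 0.7467 × 495.7 × 43.82 × 0.6334 × 0.9987 = 9234 m
   = 9.234 km

D ≈ 9.23 km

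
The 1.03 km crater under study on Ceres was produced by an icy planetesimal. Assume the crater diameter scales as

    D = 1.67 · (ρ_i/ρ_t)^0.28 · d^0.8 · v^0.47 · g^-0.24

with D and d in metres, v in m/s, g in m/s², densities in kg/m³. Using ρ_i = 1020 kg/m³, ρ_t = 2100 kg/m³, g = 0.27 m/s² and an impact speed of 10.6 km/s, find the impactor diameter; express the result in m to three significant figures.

Rearranging for d: d = [D / (1.67 · (1020/2100)^0.28 · 10600^0.47 · 0.27^-0.24)]^(1/0.8).
D = 1030 m.
(1020/2100)^0.28 = 0.8169
10600^0.47 = 77.96
0.27^-0.24 = 1.369
Denominator = 1.67 × 0.8169 × 77.96 × 1.369 = 145.6
D / 145.6 = 1030 / 145.6 = 7.074
d = 7.074^(1/0.8) = 7.074^1.25 = 11.54 m

d ≈ 11.5 m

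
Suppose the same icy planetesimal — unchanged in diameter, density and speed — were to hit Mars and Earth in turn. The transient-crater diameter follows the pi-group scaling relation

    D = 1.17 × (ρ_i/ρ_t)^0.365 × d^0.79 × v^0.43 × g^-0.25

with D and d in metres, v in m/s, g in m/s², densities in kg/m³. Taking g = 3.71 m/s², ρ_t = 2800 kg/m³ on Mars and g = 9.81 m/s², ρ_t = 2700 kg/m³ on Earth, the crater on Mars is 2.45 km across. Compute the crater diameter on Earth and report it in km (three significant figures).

D ≈ 1.95 km

The impactor-only factors (d, v, ρ_i) cancel in the ratio, leaving D_Earth/D_Mars = (g_Earth/g_Mars)^-0.25 · (ρ_t,Mars/ρ_t,Earth)^0.365.
(9.81/3.71)^-0.25 = 2.644^-0.25 = 0.7842
(2800/2700)^0.365 = 1.037^0.365 = 1.013
Ratio = 0.7842 × 1.013 = 0.7944
D_Earth = 0.7944 × 2.45 km = 1.95 km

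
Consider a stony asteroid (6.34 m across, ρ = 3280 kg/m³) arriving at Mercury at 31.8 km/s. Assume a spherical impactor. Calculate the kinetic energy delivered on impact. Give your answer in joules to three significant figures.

E ≈ 2.21 × 10^14 J

v = 31800 m/s.
Mass m = (π/6) ρ d³ = (π/6) × 3280 × (6.34)³ = 4.377 × 10^5 kg
E = ½ m v² = 0.5 × 4.377 × 10^5 × (31800)² = 2.213 × 10^14 J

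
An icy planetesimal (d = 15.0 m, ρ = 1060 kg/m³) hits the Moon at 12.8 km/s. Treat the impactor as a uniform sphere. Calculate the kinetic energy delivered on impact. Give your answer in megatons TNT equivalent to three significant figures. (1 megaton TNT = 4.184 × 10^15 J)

E ≈ 0.0367 Mt TNT

v = 12800 m/s.
Mass m = (π/6) ρ d³ = (π/6) × 1060 × (15)³ = 1.873 × 10^6 kg
E = ½ m v² = 0.5 × 1.873 × 10^6 × (12800)² = 1.534 × 10^14 J
   = 1.534 × 10^14 / 4.184×10^15 = 0.03666 Mt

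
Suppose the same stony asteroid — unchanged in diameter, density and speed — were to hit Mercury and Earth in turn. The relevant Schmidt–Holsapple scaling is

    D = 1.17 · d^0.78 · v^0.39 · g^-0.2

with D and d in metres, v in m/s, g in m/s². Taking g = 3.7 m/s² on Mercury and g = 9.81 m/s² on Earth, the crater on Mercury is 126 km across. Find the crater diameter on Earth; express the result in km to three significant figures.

All impactor-dependent factors cancel in the ratio, leaving D_Earth/D_Mercury = (g_Earth/g_Mercury)^-0.2.
(9.81/3.7)^-0.2 = 2.651^-0.2 = 0.8228
D_Earth = 0.8228 × 126 km = 104 km

D ≈ 104 km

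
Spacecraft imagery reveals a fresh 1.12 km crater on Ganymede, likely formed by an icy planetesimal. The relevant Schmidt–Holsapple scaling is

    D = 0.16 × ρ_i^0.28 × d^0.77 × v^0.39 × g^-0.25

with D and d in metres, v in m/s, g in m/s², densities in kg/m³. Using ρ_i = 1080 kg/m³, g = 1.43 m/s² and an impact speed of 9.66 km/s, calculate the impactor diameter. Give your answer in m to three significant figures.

d ≈ 83.7 m

Rearranging for d: d = [D / (0.16 · 1080^0.28 · 9660^0.39 · 1.43^-0.25)]^(1/0.77).
D = 1120 m.
1080^0.28 = 7.069
9660^0.39 = 35.82
1.43^-0.25 = 0.9145
Denominator = 0.16 × 7.069 × 35.82 × 0.9145 = 37.05
D / 37.05 = 1120 / 37.05 = 30.23
d = 30.23^(1/0.77) = 30.23^1.2987 = 83.68 m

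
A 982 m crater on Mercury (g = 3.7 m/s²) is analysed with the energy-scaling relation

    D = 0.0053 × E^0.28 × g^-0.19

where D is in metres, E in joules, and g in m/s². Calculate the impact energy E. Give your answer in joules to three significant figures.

Rearranging: E = [D / (0.0053 · g^-0.19)]^(1/0.28).
g^-0.19 = 3.7^-0.19 = 0.7799
D / (0.0053 × 0.7799) = 982 / (4.133 × 10^-3) = 2.376 × 10^5
E = (2.376 × 10^5)^3.5714 = 1.582 × 10^19 J

E ≈ 1.58 × 10^19 J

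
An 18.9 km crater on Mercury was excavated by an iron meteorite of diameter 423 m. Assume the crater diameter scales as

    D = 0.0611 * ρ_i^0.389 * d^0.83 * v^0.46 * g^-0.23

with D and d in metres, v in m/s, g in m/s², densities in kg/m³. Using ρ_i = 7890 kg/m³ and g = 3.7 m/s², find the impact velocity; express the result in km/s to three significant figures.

v ≈ 15.3 km/s

Rearranging for v: v = [D / (0.0611 · 7890^0.389 · 423^0.83 · 3.7^-0.23)]^(1/0.46).
D = 18900 m.
7890^0.389 = 32.81
423^0.83 = 151.3
3.7^-0.23 = 0.7401
Denominator = 0.0611 × 32.81 × 151.3 × 0.7401 = 224.5
D / 224.5 = 18900 / 224.5 = 84.19
v = 84.19^(1/0.46) = 84.19^2.1739 = 15322 m/s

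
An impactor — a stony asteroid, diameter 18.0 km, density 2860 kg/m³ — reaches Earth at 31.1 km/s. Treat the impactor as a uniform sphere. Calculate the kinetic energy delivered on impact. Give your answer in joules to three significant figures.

E ≈ 4.22 × 10^24 J

d = 18000 m; v = 31100 m/s.
Mass m = (π/6) ρ d³ = (π/6) × 2860 × (18000)³ = 8.733 × 10^15 kg
E = ½ m v² = 0.5 × 8.733 × 10^15 × (31100)² = 4.223 × 10^24 J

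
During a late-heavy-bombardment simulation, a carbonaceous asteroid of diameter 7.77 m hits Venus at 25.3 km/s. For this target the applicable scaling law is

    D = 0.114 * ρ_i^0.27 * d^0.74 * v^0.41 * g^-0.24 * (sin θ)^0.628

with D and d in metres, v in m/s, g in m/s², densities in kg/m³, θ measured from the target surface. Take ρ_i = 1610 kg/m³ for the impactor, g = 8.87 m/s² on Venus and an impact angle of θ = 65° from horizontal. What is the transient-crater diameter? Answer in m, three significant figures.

In SI units: v = 25300 m/s.
ρ_i^0.27 = 1610^0.27 = 7.342
d^0.74 = 7.77^0.74 = 4.559
v^0.41 = 25300^0.41 = 63.87
g^-0.24 = 8.87^-0.24 = 0.5922
(sin 65°)^0.628 = 0.9063^0.628 = 0.9401
D = 0.114 × 7.342 × 4.559 × 63.87 × 0.5922 × 0.9401 = 135.7 m

D ≈ 136 m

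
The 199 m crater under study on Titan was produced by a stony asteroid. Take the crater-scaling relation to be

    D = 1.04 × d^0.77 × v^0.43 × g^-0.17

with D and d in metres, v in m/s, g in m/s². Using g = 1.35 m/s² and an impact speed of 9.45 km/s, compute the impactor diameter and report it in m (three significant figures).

d ≈ 5.92 m

Rearranging for d: d = [D / (1.04 · 9450^0.43 · 1.35^-0.17)]^(1/0.77).
9450^0.43 = 51.22
1.35^-0.17 = 0.9503
Denominator = 1.04 × 51.22 × 0.9503 = 50.62
D / 50.62 = 199 / 50.62 = 3.931
d = 3.931^(1/0.77) = 3.931^1.2987 = 5.917 m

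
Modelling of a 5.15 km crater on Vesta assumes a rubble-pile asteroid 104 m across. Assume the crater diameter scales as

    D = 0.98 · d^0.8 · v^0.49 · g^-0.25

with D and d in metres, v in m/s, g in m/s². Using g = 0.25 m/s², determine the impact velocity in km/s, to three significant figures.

Rearranging for v: v = [D / (0.98 · 104^0.8 · 0.25^-0.25)]^(1/0.49).
D = 5150 m.
104^0.8 = 41.08
0.25^-0.25 = 1.414
Denominator = 0.98 × 41.08 × 1.414 = 56.93
D / 56.93 = 5150 / 56.93 = 90.46
v = 90.46^(1/0.49) = 90.46^2.0408 = 9834 m/s

v ≈ 9.83 km/s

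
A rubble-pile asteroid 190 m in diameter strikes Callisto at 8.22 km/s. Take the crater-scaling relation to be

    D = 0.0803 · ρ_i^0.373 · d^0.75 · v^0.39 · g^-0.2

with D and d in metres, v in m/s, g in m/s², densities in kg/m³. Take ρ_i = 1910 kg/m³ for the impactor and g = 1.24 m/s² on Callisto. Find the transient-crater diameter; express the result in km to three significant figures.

In SI units: v = 8220 m/s.
ρ_i^0.373 = 1910^0.373 = 16.74
d^0.75 = 190^0.75 = 51.18
v^0.39 = 8220^0.39 = 33.64
g^-0.2 = 1.24^-0.2 = 0.9579
D = 0.0803 × 16.74 × 51.18 × 33.64 × 0.9579 = 2217 m
   = 2.217 km

D ≈ 2.22 km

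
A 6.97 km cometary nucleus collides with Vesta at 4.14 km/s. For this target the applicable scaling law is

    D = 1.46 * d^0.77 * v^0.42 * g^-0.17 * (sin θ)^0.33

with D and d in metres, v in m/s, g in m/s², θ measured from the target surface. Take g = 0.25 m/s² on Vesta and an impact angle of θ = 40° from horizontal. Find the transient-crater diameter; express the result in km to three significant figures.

In SI units: d = 6970 m, v = 4140 m/s.
d^0.77 = 6970^0.77 = 910.5
v^0.42 = 4140^0.42 = 33.05
g^-0.17 = 0.25^-0.17 = 1.266
(sin 40°)^0.33 = 0.6428^0.33 = 0.8643
D = 1.46 × 910.5 × 33.05 × 1.266 × 0.8643 = 48073 m
   = 48.07 km

D ≈ 48.1 km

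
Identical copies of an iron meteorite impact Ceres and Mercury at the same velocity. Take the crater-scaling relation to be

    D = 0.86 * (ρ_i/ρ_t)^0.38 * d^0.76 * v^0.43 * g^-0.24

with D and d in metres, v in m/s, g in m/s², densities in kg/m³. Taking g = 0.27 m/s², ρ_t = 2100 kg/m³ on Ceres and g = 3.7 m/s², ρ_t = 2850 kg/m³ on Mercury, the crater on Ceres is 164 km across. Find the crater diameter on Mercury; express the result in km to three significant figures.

The impactor-only factors (d, v, ρ_i) cancel in the ratio, leaving D_Mercury/D_Ceres = (g_Mercury/g_Ceres)^-0.24 · (ρ_t,Ceres/ρ_t,Mercury)^0.38.
(3.7/0.27)^-0.24 = 13.70^-0.24 = 0.5336
(2100/2850)^0.38 = 0.7368^0.38 = 0.8904
Ratio = 0.5336 × 0.8904 = 0.4751
D_Mercury = 0.4751 × 164 km = 77.9 km

D ≈ 77.9 km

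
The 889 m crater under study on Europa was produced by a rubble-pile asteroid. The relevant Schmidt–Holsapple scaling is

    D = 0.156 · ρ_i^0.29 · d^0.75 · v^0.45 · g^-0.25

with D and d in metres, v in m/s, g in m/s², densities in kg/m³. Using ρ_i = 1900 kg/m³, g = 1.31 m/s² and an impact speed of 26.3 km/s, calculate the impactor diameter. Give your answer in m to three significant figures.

d ≈ 13.4 m

Rearranging for d: d = [D / (0.156 · 1900^0.29 · 26300^0.45 · 1.31^-0.25)]^(1/0.75).
1900^0.29 = 8.930
26300^0.45 = 97.49
1.31^-0.25 = 0.9347
Denominator = 0.156 × 8.930 × 97.49 × 0.9347 = 126.9
D / 126.9 = 889 / 126.9 = 7.006
d = 7.006^(1/0.75) = 7.006^1.3333 = 13.40 m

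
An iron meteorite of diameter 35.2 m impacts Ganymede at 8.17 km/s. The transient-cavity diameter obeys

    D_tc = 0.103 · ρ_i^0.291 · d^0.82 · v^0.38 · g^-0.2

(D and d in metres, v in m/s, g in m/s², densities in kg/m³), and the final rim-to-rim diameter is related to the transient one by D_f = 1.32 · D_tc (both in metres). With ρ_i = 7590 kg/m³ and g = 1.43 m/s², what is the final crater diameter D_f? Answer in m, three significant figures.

D_f ≈ 969 m

v = 8170 m/s.
ρ_i^0.291 = 7590^0.291 = 13.46
d^0.82 = 35.2^0.82 = 18.54
v^0.38 = 8170^0.38 = 30.67
g^-0.2 = 1.43^-0.2 = 0.9310
D_tc = 0.103 × 13.46 × 18.54 × 30.67 × 0.9310 = 733.9 m
D_f = 1.32 × 733.9 = 968.7 m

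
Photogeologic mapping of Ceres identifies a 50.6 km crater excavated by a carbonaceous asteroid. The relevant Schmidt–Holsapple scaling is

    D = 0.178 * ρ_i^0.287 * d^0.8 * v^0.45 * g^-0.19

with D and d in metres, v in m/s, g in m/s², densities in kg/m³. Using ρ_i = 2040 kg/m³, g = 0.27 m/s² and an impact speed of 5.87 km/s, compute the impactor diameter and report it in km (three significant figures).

Rearranging for d: d = [D / (0.178 · 2040^0.287 · 5870^0.45 · 0.27^-0.19)]^(1/0.8).
D = 50600 m.
2040^0.287 = 8.910
5870^0.45 = 49.65
0.27^-0.19 = 1.282
Denominator = 0.178 × 8.910 × 49.65 × 1.282 = 100.9
D / 100.9 = 50600 / 100.9 = 501.5
d = 501.5^(1/0.8) = 501.5^1.25 = 2373 m

d ≈ 2.37 km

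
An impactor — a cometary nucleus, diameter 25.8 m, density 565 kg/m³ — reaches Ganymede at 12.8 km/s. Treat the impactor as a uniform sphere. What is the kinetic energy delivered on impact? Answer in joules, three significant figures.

v = 12800 m/s.
Mass m = (π/6) ρ d³ = (π/6) × 565 × (25.8)³ = 5.080 × 10^6 kg
E = ½ m v² = 0.5 × 5.080 × 10^6 × (12800)² = 4.162 × 10^14 J

E ≈ 4.16 × 10^14 J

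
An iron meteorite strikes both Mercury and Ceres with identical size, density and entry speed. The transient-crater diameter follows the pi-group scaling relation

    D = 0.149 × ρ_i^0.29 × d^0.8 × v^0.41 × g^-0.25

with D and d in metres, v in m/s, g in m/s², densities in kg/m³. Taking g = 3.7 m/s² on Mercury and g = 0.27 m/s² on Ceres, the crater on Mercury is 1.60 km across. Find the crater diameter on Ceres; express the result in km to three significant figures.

All impactor-dependent factors cancel in the ratio, leaving D_Ceres/D_Mercury = (g_Ceres/g_Mercury)^-0.25.
(0.27/3.7)^-0.25 = 0.07297^-0.25 = 1.924
D_Ceres = 1.924 × 1.60 km = 3.08 km

D ≈ 3.08 km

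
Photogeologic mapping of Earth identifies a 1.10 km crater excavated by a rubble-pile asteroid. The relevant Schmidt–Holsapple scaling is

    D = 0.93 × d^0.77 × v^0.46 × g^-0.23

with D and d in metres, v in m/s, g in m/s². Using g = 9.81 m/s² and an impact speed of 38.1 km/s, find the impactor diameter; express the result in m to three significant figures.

Rearranging for d: d = [D / (0.93 · 38100^0.46 · 9.81^-0.23)]^(1/0.77).
D = 1100 m.
38100^0.46 = 128.0
9.81^-0.23 = 0.5914
Denominator = 0.93 × 128.0 × 0.5914 = 70.40
D / 70.40 = 1100 / 70.40 = 15.62
d = 15.62^(1/0.77) = 15.62^1.2987 = 35.50 m

d ≈ 35.5 m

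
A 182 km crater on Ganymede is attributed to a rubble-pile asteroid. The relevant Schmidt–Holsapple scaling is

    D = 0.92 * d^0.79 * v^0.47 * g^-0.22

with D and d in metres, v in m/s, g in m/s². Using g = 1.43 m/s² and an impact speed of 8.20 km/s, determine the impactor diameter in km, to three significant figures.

d ≈ 26.2 km

Rearranging for d: d = [D / (0.92 · 8200^0.47 · 1.43^-0.22)]^(1/0.79).
D = 182000 m.
8200^0.47 = 69.10
1.43^-0.22 = 0.9243
Denominator = 0.92 × 69.10 × 0.9243 = 58.76
D / 58.76 = 182000 / 58.76 = 3097
d = 3097^(1/0.79) = 3097^1.2658 = 26232 m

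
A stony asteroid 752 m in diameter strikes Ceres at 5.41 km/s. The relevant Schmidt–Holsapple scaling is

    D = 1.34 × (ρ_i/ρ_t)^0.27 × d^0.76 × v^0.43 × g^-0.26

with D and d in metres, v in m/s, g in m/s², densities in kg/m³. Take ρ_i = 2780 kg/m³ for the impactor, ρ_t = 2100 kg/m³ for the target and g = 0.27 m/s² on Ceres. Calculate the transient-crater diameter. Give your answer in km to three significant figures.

D ≈ 12.6 km

In SI units: v = 5410 m/s.
(ρ_i/ρ_t)^0.27 = (2780/2100)^0.27 = 1.079
d^0.76 = 752^0.76 = 153.4
v^0.43 = 5410^0.43 = 40.30
g^-0.26 = 0.27^-0.26 = 1.406
D = 1.34 × 1.079 × 153.4 × 40.30 × 1.406 = 12567 m
   = 12.57 km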